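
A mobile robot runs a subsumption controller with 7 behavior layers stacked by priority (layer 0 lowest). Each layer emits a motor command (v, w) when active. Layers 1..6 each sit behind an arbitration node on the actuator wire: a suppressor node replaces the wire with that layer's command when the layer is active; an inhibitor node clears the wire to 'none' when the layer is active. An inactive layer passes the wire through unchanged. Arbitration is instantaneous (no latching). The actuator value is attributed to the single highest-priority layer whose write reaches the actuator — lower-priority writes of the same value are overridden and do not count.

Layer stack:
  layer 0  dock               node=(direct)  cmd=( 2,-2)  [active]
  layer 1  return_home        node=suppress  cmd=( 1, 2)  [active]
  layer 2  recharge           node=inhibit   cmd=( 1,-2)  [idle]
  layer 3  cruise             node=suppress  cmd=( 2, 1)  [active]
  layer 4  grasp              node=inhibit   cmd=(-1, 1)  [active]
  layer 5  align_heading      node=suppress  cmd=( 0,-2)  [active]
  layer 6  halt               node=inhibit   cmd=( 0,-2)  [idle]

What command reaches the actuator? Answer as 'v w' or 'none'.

0 -2

layer 0 (dock) active — direct: (2, -2)
layer 1 (return_home) active — suppresses: (1, 2)
layer 2 (recharge) idle — unchanged: (1, 2)
layer 3 (cruise) active — suppresses: (2, 1)
layer 4 (grasp) active — inhibits: none
layer 5 (align_heading) active — suppresses: (0, -2)
layer 6 (halt) idle — unchanged: (0, -2)
→ actuator (0, -2)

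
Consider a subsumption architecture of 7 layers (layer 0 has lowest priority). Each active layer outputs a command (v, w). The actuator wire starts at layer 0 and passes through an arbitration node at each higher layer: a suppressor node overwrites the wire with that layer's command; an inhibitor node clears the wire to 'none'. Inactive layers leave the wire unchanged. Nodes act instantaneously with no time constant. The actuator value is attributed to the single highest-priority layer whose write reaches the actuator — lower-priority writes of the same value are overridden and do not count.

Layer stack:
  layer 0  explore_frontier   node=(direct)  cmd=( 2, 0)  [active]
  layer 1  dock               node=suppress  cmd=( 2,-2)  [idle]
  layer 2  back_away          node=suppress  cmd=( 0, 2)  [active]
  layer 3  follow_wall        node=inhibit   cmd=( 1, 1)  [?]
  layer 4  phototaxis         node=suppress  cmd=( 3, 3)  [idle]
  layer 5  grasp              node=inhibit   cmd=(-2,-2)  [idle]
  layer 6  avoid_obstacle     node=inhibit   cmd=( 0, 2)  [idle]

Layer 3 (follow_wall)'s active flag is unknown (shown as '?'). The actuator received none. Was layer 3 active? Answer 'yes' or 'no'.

yes

If layer 3 is active=yes:
  actuator would be none
If layer 3 is active=no:
  actuator would be (0, 2)
Observed none, so layer 3 was active.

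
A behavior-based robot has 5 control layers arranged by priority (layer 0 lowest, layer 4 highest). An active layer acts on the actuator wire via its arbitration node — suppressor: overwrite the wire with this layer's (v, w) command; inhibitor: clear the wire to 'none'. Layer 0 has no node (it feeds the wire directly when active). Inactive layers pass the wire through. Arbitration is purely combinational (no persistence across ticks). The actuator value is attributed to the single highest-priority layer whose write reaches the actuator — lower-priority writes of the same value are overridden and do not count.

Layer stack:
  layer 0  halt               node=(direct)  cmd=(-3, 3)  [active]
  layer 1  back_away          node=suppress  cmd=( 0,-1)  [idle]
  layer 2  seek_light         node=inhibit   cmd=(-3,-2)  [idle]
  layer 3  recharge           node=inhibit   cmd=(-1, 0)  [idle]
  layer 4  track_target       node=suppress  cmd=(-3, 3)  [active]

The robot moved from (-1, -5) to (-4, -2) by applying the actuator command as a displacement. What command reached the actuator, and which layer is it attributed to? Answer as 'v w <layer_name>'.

-3 3 track_target

displacement = (-4, -2) − (-1, -5) = (-3, 3)
layer 0 (halt) active — direct: (-3, 3)
layer 1 (back_away) idle — unchanged: (-3, 3)
layer 2 (seek_light) idle — unchanged: (-3, 3)
layer 3 (recharge) idle — unchanged: (-3, 3)
layer 4 (track_target) active — suppresses: (-3, 3)
→ actuator (-3, 3) — from layer 4 (track_target)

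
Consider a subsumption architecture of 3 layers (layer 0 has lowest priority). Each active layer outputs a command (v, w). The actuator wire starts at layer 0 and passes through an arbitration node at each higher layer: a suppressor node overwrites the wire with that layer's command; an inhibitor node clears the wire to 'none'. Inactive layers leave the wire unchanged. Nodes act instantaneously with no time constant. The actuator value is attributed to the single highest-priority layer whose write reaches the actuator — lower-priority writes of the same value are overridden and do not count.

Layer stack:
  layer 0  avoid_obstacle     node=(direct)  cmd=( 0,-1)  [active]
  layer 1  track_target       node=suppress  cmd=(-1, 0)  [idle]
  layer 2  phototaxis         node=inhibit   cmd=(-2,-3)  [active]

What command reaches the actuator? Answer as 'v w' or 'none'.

L0 avoid_obstacle: active, feeds wire = (0, -1)
L1 track_target: idle → wire stays (0, -1)
L2 phototaxis: active, inhibitor → wire = none
actuator = none

none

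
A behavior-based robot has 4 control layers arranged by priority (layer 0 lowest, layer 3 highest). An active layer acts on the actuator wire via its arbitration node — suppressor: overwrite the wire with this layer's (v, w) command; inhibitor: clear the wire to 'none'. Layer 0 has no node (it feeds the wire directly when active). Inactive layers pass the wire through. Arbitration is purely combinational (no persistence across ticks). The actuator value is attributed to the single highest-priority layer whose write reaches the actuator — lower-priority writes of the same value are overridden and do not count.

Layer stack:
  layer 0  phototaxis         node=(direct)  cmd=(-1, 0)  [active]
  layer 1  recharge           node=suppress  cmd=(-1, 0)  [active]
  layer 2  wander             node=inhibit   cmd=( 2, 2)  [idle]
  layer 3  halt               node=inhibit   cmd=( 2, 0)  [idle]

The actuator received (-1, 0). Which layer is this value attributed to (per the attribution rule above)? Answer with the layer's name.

layer 0 (phototaxis) active — direct: (-1, 0)
layer 1 (recharge) active — suppresses: (-1, 0)
layer 2 (wander) idle — unchanged: (-1, 0)
layer 3 (halt) idle — unchanged: (-1, 0)
→ actuator (-1, 0)
last writer: layer 1 = recharge

recharge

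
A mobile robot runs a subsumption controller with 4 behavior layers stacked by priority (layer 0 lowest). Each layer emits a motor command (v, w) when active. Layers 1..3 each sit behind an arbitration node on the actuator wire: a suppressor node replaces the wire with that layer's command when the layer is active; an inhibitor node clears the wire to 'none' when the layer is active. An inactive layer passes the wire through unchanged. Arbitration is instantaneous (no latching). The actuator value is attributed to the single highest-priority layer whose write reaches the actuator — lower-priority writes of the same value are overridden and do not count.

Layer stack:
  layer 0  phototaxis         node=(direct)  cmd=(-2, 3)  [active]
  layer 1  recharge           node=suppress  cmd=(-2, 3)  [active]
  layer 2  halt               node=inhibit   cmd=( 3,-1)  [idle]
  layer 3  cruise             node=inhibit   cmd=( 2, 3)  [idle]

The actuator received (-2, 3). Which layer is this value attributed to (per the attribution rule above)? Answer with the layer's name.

layer 0 (phototaxis) active — direct: (-2, 3)
layer 1 (recharge) active — suppresses: (-2, 3)
layer 2 (halt) idle — unchanged: (-2, 3)
layer 3 (cruise) idle — unchanged: (-2, 3)
→ actuator (-2, 3)
last writer: layer 1 = recharge

recharge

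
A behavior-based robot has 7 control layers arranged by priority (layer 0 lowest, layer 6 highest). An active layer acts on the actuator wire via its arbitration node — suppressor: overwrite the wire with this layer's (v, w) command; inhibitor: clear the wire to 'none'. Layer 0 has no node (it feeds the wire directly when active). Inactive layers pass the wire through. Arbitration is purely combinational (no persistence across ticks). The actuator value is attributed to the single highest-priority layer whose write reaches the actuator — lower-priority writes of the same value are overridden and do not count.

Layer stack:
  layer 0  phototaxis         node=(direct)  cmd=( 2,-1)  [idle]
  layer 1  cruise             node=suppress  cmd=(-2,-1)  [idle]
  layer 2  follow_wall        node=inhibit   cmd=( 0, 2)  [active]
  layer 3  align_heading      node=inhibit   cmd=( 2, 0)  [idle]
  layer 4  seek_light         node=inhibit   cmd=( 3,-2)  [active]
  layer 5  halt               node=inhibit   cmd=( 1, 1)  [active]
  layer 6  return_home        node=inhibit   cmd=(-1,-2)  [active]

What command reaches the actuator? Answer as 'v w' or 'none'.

L0 phototaxis: idle → wire = none
L1 cruise: idle → wire stays none
L2 follow_wall: active, inhibitor → wire = none
L3 align_heading: idle → wire stays none
L4 seek_light: active, inhibitor → wire = none
L5 halt: active, inhibitor → wire = none
L6 return_home: active, inhibitor → wire = none
actuator = none

none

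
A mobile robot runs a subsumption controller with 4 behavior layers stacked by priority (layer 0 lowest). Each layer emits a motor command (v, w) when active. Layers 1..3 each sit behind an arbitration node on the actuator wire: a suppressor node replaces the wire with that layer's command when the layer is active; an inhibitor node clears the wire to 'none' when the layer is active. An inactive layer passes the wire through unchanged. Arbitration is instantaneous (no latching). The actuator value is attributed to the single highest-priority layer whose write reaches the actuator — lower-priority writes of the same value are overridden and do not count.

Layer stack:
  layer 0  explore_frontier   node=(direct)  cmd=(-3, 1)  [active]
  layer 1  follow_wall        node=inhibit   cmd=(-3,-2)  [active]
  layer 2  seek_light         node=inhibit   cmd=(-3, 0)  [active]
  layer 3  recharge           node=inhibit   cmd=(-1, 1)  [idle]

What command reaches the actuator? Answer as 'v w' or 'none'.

[0] explore_frontier on; wire := (-3, 1)
[1] follow_wall on (inhibit); wire := none
[2] seek_light on (inhibit); wire := none
[3] recharge off; pass none
output none

none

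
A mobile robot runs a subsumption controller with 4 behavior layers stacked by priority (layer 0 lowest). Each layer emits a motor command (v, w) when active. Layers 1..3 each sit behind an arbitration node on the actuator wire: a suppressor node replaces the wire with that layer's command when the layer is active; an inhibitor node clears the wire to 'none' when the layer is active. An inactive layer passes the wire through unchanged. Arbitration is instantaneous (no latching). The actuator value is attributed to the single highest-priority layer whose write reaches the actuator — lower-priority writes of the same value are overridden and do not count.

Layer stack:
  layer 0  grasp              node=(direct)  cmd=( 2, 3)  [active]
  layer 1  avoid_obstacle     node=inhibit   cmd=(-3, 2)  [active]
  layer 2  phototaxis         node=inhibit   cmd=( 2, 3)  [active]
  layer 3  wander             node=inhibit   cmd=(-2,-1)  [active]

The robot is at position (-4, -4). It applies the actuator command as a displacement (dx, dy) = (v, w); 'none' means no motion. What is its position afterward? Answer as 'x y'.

-4 -4

[0] grasp on; wire := (2, 3)
[1] avoid_obstacle on (inhibit); wire := none
[2] phototaxis on (inhibit); wire := none
[3] wander on (inhibit); wire := none
output none
position: (-4, -4) + none = (-4, -4)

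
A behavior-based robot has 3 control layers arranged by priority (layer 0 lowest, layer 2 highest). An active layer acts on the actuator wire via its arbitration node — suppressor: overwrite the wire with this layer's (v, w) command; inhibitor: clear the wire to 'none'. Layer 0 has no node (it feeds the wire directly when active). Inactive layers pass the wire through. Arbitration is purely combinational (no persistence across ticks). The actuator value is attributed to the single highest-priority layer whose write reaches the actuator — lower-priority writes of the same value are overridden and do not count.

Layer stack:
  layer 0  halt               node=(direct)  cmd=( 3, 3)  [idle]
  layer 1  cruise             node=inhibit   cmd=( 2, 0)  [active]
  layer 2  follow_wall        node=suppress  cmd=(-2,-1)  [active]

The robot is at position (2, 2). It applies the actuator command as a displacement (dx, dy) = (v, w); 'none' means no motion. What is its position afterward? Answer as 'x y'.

layer 0 (halt) idle — none
layer 1 (cruise) active — inhibits: none
layer 2 (follow_wall) active — suppresses: (-2, -1)
→ actuator (-2, -1)
position: (2, 2) + (-2, -1) = (0, 1)

0 1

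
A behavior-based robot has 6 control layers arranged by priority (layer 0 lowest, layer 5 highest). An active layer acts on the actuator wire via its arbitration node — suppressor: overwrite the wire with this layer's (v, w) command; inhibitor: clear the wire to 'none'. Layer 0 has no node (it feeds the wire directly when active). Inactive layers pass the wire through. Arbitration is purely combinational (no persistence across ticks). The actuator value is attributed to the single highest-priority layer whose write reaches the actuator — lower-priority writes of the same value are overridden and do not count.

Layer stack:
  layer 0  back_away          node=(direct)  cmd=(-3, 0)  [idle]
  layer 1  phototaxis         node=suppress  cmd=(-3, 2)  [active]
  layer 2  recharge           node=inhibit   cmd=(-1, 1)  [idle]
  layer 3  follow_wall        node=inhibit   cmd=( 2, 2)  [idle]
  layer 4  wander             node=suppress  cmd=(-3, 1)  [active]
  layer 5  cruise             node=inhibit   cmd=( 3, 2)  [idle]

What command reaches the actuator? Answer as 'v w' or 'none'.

[0] back_away off; wire := none
[1] phototaxis on (suppress); wire := (-3, 2)
[2] recharge off; pass (-3, 2)
[3] follow_wall off; pass (-3, 2)
[4] wander on (suppress); wire := (-3, 1)
[5] cruise off; pass (-3, 1)
output (-3, 1)

-3 1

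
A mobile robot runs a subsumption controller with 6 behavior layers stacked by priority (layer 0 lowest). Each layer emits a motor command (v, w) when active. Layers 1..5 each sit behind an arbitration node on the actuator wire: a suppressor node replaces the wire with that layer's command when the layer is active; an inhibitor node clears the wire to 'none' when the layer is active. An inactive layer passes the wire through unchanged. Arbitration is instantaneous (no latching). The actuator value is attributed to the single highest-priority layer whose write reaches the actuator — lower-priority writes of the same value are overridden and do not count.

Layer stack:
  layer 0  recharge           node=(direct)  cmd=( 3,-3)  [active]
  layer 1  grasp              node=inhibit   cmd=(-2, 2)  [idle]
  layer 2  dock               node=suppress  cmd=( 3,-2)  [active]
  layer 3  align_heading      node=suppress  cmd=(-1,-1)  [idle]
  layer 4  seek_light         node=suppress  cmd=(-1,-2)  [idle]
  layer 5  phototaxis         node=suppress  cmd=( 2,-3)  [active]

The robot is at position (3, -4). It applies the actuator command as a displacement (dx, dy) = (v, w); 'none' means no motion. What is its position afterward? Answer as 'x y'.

layer 0 (recharge) active — direct: (3, -3)
layer 1 (grasp) idle — unchanged: (3, -3)
layer 2 (dock) active — suppresses: (3, -2)
layer 3 (align_heading) idle — unchanged: (3, -2)
layer 4 (seek_light) idle — unchanged: (3, -2)
layer 5 (phototaxis) active — suppresses: (2, -3)
→ actuator (2, -3)
position: (3, -4) + (2, -3) = (5, -7)

5 -7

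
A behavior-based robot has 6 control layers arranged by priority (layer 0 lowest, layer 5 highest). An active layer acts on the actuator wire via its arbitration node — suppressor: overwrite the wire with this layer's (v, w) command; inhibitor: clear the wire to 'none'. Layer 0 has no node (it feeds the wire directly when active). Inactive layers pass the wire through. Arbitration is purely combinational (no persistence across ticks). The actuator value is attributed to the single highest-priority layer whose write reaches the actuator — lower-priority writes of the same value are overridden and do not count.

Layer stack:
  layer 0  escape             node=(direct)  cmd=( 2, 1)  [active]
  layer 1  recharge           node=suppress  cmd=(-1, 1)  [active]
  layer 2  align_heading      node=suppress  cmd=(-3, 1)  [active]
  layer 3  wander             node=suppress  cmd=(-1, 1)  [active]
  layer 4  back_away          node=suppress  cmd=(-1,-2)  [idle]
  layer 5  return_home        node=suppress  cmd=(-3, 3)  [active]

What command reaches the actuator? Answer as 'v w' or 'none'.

layer 0 (escape) active — direct: (2, 1)
layer 1 (recharge) active — suppresses: (-1, 1)
layer 2 (align_heading) active — suppresses: (-3, 1)
layer 3 (wander) active — suppresses: (-1, 1)
layer 4 (back_away) idle — unchanged: (-1, 1)
layer 5 (return_home) active — suppresses: (-3, 3)
→ actuator (-3, 3)

-3 3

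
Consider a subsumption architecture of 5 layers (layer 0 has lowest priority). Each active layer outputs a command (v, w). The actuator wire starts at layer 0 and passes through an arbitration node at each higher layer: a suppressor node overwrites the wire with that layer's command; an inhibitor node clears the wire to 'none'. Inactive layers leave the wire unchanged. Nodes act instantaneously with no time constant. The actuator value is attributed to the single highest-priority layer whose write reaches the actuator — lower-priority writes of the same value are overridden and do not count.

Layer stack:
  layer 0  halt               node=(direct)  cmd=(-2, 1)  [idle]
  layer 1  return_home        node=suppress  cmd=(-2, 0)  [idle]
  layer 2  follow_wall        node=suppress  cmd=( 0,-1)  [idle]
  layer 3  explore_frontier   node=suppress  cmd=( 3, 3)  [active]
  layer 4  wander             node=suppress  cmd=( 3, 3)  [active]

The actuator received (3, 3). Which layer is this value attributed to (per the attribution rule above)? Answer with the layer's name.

L0 halt: idle → wire = none
L1 return_home: idle → wire stays none
L2 follow_wall: idle → wire stays none
L3 explore_frontier: active, suppressor → wire = (3, 3)
L4 wander: active, suppressor → wire = (3, 3)
actuator = (3, 3)
last writer: layer 4 = wander

wander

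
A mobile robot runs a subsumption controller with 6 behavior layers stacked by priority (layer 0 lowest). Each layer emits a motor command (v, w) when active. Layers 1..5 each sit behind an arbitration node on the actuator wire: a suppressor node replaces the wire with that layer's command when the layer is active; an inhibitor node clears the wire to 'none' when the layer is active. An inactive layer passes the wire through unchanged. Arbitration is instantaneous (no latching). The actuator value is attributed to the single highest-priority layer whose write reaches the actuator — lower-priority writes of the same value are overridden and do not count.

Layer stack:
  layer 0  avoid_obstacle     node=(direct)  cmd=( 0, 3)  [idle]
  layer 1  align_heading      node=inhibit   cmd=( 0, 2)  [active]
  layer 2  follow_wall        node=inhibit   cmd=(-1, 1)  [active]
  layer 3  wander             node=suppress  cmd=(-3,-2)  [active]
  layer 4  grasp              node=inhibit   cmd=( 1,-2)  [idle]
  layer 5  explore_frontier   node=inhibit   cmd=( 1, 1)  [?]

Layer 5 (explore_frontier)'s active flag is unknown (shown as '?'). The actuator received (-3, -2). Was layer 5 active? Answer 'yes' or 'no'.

If layer 5 is active=yes:
  actuator would be none
If layer 5 is active=no:
  actuator would be (-3, -2)
Observed (-3, -2), so layer 5 was idle.

no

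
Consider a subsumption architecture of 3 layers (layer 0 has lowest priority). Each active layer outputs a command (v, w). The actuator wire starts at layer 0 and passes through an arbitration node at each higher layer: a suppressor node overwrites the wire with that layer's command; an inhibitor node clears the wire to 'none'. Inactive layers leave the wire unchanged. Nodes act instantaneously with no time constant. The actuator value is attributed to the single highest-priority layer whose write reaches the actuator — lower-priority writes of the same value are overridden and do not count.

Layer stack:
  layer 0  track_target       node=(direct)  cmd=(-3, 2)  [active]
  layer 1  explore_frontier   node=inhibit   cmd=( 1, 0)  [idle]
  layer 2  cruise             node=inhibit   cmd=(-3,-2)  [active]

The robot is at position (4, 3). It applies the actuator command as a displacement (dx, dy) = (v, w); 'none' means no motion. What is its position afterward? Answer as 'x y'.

4 3

L0 track_target: active, feeds wire = (-3, 2)
L1 explore_frontier: idle → wire stays (-3, 2)
L2 cruise: active, inhibitor → wire = none
actuator = none
position: (4, 3) + none = (4, 3)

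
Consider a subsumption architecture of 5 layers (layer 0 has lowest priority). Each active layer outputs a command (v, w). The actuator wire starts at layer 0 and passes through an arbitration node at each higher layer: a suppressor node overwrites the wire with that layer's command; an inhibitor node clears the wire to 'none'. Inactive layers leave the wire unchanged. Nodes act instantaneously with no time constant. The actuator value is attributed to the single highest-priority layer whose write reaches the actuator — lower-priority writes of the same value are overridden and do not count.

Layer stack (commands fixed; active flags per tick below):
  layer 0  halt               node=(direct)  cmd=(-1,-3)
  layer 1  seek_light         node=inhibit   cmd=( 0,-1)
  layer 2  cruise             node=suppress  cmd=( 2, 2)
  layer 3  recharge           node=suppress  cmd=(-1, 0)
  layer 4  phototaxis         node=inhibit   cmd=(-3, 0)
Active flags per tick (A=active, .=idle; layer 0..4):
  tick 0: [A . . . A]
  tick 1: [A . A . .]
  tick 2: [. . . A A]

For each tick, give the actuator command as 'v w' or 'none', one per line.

none
2 2
none

tick 0:
  layer 0 (halt) active — direct: (-1, -3)
  layer 1 (seek_light) idle — unchanged: (-1, -3)
  layer 2 (cruise) idle — unchanged: (-1, -3)
  layer 3 (recharge) idle — unchanged: (-1, -3)
  layer 4 (phototaxis) active — inhibits: none
  → actuator none
tick 1:
  layer 0 (halt) active — direct: (-1, -3)
  layer 1 (seek_light) idle — unchanged: (-1, -3)
  layer 2 (cruise) active — suppresses: (2, 2)
  layer 3 (recharge) idle — unchanged: (2, 2)
  layer 4 (phototaxis) idle — unchanged: (2, 2)
  → actuator (2, 2)
tick 2:
  layer 0 (halt) idle — none
  layer 1 (seek_light) idle — unchanged: none
  layer 2 (cruise) idle — unchanged: none
  layer 3 (recharge) active — suppresses: (-1, 0)
  layer 4 (phototaxis) active — inhibits: none
  → actuator none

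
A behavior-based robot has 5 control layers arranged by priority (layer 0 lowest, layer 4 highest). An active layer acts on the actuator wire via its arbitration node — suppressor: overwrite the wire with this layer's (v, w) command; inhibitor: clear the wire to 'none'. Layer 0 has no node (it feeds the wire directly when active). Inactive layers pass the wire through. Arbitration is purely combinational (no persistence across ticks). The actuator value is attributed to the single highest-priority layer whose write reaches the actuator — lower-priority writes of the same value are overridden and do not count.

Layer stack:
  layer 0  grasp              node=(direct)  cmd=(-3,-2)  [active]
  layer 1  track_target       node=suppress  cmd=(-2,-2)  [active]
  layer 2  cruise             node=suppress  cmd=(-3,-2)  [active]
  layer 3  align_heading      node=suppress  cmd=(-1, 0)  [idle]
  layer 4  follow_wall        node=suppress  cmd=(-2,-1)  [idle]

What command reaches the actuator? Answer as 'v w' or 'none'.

[0] grasp on; wire := (-3, -2)
[1] track_target on (suppress); wire := (-2, -2)
[2] cruise on (suppress); wire := (-3, -2)
[3] align_heading off; pass (-3, -2)
[4] follow_wall off; pass (-3, -2)
output (-3, -2)

-3 -2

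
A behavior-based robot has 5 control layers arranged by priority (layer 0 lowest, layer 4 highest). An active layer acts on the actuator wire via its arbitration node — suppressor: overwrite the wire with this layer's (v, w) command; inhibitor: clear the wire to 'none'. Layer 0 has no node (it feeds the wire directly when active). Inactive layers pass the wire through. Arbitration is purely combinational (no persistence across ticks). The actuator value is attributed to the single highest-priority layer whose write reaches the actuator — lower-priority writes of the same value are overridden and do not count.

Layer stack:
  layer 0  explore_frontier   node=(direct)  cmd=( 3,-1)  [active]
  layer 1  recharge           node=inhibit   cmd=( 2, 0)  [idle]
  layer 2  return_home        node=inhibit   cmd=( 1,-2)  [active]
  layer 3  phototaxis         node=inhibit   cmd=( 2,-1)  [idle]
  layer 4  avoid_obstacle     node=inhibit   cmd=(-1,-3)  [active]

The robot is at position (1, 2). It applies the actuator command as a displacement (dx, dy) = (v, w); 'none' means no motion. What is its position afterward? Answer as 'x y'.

1 2

[0] explore_frontier on; wire := (3, -1)
[1] recharge off; pass (3, -1)
[2] return_home on (inhibit); wire := none
[3] phototaxis off; pass none
[4] avoid_obstacle on (inhibit); wire := none
output none
position: (1, 2) + none = (1, 2)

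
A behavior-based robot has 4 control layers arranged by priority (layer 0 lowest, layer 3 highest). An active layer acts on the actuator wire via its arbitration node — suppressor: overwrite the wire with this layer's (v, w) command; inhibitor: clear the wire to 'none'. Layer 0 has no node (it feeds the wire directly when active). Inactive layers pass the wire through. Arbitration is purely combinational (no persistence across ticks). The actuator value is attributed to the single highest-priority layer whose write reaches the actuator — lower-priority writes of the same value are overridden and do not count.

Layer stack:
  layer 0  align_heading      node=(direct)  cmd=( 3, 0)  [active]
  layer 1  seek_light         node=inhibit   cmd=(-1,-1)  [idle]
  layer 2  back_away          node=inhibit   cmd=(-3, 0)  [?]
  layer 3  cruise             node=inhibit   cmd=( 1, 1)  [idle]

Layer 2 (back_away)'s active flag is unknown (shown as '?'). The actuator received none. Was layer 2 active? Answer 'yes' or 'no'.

If layer 2 is active=yes:
  actuator would be none
If layer 2 is active=no:
  actuator would be (3, 0)
Observed none, so layer 2 was active.

yes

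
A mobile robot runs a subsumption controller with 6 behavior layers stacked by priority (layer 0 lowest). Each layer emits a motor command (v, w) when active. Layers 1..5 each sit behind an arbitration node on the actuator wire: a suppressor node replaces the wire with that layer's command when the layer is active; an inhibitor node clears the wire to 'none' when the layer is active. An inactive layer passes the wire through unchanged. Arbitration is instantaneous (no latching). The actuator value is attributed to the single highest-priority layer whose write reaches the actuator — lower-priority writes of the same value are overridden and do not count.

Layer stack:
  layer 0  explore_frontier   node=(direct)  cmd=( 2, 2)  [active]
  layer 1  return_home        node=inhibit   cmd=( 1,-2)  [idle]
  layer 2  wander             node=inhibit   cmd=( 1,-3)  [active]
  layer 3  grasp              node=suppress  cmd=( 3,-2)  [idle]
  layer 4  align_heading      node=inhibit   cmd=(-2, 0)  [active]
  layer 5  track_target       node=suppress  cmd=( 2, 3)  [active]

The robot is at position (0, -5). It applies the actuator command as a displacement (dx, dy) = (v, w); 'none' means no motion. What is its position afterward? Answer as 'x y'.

2 -2

layer 0 (explore_frontier) active — direct: (2, 2)
layer 1 (return_home) idle — unchanged: (2, 2)
layer 2 (wander) active — inhibits: none
layer 3 (grasp) idle — unchanged: none
layer 4 (align_heading) active — inhibits: none
layer 5 (track_target) active — suppresses: (2, 3)
→ actuator (2, 3)
position: (0, -5) + (2, 3) = (2, -2)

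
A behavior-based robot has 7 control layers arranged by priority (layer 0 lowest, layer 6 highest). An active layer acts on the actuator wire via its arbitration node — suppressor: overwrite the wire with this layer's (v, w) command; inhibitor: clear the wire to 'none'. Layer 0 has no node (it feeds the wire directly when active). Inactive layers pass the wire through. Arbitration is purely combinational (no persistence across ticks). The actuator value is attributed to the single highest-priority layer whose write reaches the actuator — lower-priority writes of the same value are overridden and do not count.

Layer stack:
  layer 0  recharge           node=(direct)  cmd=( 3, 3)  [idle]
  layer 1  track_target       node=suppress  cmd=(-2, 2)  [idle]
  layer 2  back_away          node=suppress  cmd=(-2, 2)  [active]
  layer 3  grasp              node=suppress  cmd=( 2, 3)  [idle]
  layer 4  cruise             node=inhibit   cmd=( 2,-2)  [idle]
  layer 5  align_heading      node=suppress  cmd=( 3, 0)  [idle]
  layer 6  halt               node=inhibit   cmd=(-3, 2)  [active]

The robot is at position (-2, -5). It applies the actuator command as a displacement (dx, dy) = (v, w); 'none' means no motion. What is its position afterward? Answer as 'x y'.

layer 0 (recharge) idle — none
layer 1 (track_target) idle — unchanged: none
layer 2 (back_away) active — suppresses: (-2, 2)
layer 3 (grasp) idle — unchanged: (-2, 2)
layer 4 (cruise) idle — unchanged: (-2, 2)
layer 5 (align_heading) idle — unchanged: (-2, 2)
layer 6 (halt) active — inhibits: none
→ actuator none
position: (-2, -5) + none = (-2, -5)

-2 -5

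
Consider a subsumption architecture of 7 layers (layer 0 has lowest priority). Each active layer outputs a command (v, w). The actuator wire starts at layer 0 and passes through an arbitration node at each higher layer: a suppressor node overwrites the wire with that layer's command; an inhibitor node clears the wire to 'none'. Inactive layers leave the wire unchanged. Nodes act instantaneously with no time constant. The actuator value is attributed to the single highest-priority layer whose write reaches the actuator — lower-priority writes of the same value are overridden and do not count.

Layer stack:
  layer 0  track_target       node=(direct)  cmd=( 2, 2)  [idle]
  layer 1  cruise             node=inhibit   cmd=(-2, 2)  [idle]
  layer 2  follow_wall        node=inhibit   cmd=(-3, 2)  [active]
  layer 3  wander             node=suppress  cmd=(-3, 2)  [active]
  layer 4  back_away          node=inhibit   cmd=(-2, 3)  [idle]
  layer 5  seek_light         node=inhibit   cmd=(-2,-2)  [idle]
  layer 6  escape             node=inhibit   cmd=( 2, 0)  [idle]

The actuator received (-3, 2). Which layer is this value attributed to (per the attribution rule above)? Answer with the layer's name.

L0 track_target: idle → wire = none
L1 cruise: idle → wire stays none
L2 follow_wall: active, inhibitor → wire = none
L3 wander: active, suppressor → wire = (-3, 2)
L4 back_away: idle → wire stays (-3, 2)
L5 seek_light: idle → wire stays (-3, 2)
L6 escape: idle → wire stays (-3, 2)
actuator = (-3, 2)
last writer: layer 3 = wander

wander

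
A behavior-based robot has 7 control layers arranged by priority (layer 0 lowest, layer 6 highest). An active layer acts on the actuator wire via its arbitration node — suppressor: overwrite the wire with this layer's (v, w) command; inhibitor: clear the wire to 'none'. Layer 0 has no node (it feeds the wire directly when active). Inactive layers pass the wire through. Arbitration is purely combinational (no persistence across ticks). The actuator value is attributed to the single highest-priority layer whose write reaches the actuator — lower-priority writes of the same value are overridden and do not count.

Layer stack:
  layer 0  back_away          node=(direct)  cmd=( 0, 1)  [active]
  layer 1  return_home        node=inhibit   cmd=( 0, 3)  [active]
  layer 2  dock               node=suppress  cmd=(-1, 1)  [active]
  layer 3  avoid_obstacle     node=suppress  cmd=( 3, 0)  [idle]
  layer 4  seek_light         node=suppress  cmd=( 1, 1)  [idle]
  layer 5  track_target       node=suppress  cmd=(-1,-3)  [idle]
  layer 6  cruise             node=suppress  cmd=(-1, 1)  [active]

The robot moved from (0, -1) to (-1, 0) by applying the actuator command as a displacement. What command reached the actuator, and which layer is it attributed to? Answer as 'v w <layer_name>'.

displacement = (-1, 0) − (0, -1) = (-1, 1)
L0 back_away: active, feeds wire = (0, 1)
L1 return_home: active, inhibitor → wire = none
L2 dock: active, suppressor → wire = (-1, 1)
L3 avoid_obstacle: idle → wire stays (-1, 1)
L4 seek_light: idle → wire stays (-1, 1)
L5 track_target: idle → wire stays (-1, 1)
L6 cruise: active, suppressor → wire = (-1, 1)
actuator = (-1, 1) — from layer 6 (cruise)

-1 1 cruise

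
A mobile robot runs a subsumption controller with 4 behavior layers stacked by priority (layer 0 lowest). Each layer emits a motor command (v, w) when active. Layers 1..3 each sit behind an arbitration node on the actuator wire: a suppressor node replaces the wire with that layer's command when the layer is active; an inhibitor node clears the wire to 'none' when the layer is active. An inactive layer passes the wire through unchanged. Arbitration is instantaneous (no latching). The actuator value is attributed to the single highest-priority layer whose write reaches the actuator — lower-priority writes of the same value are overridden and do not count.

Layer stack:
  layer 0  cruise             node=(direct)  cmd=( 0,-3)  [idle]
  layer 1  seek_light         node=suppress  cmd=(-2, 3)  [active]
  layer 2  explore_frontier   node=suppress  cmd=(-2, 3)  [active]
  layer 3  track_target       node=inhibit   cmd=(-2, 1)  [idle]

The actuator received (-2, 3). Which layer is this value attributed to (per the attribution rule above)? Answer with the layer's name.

explore_frontier

[0] cruise off; wire := none
[1] seek_light on (suppress); wire := (-2, 3)
[2] explore_frontier on (suppress); wire := (-2, 3)
[3] track_target off; pass (-2, 3)
output (-2, 3)
last writer: layer 2 = explore_frontier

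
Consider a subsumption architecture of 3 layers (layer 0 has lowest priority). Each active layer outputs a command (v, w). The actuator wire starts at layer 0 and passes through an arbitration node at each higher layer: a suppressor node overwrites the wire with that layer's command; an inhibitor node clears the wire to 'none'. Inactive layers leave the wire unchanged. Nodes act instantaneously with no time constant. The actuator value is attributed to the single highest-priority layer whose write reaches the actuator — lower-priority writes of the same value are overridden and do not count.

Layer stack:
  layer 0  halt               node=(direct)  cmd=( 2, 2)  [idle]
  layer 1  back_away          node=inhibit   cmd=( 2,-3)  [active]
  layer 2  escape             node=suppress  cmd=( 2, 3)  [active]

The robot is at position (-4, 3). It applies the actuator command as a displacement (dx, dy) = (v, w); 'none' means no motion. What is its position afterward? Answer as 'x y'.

-2 6

layer 0 (halt) idle — none
layer 1 (back_away) active — inhibits: none
layer 2 (escape) active — suppresses: (2, 3)
→ actuator (2, 3)
position: (-4, 3) + (2, 3) = (-2, 6)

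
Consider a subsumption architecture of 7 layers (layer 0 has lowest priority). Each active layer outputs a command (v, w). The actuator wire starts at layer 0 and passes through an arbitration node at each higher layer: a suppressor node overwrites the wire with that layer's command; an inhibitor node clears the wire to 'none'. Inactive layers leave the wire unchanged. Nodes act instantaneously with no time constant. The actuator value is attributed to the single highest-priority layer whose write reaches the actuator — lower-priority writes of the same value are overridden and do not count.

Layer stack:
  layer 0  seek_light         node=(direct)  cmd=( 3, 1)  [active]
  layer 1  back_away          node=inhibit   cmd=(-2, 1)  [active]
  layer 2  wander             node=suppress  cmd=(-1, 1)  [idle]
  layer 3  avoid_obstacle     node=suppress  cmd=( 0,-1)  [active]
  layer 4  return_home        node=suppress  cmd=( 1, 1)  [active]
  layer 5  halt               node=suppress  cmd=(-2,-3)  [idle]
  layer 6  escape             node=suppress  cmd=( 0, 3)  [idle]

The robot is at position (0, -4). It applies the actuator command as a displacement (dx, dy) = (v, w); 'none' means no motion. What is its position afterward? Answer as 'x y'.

layer 0 (seek_light) active — direct: (3, 1)
layer 1 (back_away) active — inhibits: none
layer 2 (wander) idle — unchanged: none
layer 3 (avoid_obstacle) active — suppresses: (0, -1)
layer 4 (return_home) active — suppresses: (1, 1)
layer 5 (halt) idle — unchanged: (1, 1)
layer 6 (escape) idle — unchanged: (1, 1)
→ actuator (1, 1)
position: (0, -4) + (1, 1) = (1, -3)

1 -3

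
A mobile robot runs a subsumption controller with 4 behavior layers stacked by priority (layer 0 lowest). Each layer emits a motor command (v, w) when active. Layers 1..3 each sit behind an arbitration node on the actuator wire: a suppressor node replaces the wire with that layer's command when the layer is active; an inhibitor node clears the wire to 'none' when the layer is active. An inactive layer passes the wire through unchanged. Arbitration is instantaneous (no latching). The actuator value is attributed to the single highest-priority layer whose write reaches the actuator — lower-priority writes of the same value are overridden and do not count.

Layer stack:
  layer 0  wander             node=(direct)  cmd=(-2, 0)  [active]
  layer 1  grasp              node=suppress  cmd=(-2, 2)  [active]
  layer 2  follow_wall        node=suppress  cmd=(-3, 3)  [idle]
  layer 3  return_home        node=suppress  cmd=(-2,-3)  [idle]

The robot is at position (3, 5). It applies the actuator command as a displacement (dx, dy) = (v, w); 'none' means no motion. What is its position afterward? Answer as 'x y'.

1 7

[0] wander on; wire := (-2, 0)
[1] grasp on (suppress); wire := (-2, 2)
[2] follow_wall off; pass (-2, 2)
[3] return_home off; pass (-2, 2)
output (-2, 2)
position: (3, 5) + (-2, 2) = (1, 7)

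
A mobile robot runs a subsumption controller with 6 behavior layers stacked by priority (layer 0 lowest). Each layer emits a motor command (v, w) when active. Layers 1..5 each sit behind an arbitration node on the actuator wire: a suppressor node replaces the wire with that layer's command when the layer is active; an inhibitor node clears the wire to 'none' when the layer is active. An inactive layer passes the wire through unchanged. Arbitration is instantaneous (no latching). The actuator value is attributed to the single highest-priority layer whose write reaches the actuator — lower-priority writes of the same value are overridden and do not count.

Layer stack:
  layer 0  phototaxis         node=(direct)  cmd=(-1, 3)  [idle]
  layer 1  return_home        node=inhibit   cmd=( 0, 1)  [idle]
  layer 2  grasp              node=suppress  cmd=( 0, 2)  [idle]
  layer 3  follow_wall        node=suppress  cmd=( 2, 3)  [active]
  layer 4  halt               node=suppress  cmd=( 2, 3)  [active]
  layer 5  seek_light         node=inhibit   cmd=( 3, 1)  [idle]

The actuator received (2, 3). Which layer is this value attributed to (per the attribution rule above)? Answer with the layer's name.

[0] phototaxis off; wire := none
[1] return_home off; pass none
[2] grasp off; pass none
[3] follow_wall on (suppress); wire := (2, 3)
[4] halt on (suppress); wire := (2, 3)
[5] seek_light off; pass (2, 3)
output (2, 3)
last writer: layer 4 = halt

halt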